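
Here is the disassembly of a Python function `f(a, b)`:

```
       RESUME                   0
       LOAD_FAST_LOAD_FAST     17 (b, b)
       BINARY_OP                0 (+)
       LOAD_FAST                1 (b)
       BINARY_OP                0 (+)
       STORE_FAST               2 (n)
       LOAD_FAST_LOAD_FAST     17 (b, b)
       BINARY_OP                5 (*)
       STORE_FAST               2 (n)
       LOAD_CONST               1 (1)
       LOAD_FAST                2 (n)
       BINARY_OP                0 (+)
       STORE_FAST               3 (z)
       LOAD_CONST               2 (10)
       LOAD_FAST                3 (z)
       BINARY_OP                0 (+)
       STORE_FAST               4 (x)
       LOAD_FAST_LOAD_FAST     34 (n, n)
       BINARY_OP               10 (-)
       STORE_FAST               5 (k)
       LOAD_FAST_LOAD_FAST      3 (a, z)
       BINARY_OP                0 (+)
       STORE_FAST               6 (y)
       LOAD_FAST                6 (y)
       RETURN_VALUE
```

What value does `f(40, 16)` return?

297

LOAD_FAST_LOAD_FAST b,b → push 16,16. Stack: [16, 16]
BINARY_OP + → 16 + 16 = 32. Stack: [32]
LOAD_FAST b → push 16. Stack: [32, 16]
BINARY_OP + → 32 + 16 = 48. Stack: [48]
STORE_FAST n → n=48. Stack: []
LOAD_FAST_LOAD_FAST b,b → push 16,16. Stack: [16, 16]
BINARY_OP * → 16 * 16 = 256. Stack: [256]
STORE_FAST n → n=256. Stack: []
LOAD_CONST → push 1. Stack: [1]
LOAD_FAST n → push 256. Stack: [1, 256]
BINARY_OP + → 1 + 256 = 257. Stack: [257]
STORE_FAST z → z=257. Stack: []
LOAD_CONST → push 10. Stack: [10]
LOAD_FAST z → push 257. Stack: [10, 257]
BINARY_OP + → 10 + 257 = 267. Stack: [267]
STORE_FAST x → x=267. Stack: []
LOAD_FAST_LOAD_FAST n,n → push 256,256. Stack: [256, 256]
BINARY_OP - → 256 - 256 = 0. Stack: [0]
STORE_FAST k → k=0. Stack: []
LOAD_FAST_LOAD_FAST a,z → push 40,257. Stack: [40, 257]
BINARY_OP + → 40 + 257 = 297. Stack: [297]
STORE_FAST y → y=297. Stack: []
LOAD_FAST y → push 297. Stack: [297]
RETURN_VALUE → return 297.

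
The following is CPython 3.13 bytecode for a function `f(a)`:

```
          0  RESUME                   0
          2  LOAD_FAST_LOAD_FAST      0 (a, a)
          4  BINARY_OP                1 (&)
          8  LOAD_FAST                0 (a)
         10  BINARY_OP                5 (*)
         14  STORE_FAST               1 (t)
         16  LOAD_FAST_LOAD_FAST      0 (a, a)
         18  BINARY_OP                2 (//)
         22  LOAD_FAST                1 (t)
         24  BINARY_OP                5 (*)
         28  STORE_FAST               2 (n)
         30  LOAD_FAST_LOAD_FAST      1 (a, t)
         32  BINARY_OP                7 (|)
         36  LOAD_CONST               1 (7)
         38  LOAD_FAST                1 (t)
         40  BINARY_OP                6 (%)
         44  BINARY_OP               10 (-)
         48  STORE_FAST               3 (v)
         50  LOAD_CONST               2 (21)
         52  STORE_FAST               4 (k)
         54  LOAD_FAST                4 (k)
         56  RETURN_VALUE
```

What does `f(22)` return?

21

LOAD_FAST_LOAD_FAST a,a → push 22,22. Stack: [22, 22]
BINARY_OP & → 22 & 22 = 22. Stack: [22]
LOAD_FAST a → push 22. Stack: [22, 22]
BINARY_OP * → 22 * 22 = 484. Stack: [484]
STORE_FAST t → t=484. Stack: []
LOAD_FAST_LOAD_FAST a,a → push 22,22. Stack: [22, 22]
BINARY_OP // → 22 // 22 = 1. Stack: [1]
LOAD_FAST t → push 484. Stack: [1, 484]
BINARY_OP * → 1 * 484 = 484. Stack: [484]
STORE_FAST n → n=484. Stack: []
LOAD_FAST_LOAD_FAST a,t → push 22,484. Stack: [22, 484]
BINARY_OP | → 22 | 484 = 502. Stack: [502]
LOAD_CONST → push 7. Stack: [502, 7]
LOAD_FAST t → push 484. Stack: [502, 7, 484]
BINARY_OP % → 7 % 484 = 7. Stack: [502, 7]
BINARY_OP - → 502 - 7 = 495. Stack: [495]
STORE_FAST v → v=495. Stack: []
LOAD_CONST → push 21. Stack: [21]
STORE_FAST k → k=21. Stack: []
LOAD_FAST k → push 21. Stack: [21]
RETURN_VALUE → return 21.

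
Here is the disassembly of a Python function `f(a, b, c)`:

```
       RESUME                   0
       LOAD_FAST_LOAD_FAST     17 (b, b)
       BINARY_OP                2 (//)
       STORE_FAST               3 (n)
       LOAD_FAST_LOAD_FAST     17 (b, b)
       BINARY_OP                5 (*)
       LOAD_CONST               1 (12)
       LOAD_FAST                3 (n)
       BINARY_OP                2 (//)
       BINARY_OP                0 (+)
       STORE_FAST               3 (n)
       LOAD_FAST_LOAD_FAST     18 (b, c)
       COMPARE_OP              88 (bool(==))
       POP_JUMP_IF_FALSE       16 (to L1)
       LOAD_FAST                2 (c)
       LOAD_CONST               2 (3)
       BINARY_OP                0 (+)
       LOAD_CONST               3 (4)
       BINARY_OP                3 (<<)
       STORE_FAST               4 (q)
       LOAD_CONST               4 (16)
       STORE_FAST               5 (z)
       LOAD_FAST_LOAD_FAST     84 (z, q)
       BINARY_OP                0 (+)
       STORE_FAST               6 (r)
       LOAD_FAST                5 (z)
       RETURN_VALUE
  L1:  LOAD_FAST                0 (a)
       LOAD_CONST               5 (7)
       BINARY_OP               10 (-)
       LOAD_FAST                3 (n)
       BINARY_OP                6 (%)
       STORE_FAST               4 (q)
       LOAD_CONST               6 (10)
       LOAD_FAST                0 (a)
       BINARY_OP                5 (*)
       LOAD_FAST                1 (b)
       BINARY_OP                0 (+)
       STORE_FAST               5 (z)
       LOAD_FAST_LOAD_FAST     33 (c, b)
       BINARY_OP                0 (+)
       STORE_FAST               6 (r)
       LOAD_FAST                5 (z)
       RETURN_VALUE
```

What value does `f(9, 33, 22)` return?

123

LOAD_FAST_LOAD_FAST b,b → push 33,33. Stack: [33, 33]
BINARY_OP // → 33 // 33 = 1. Stack: [1]
STORE_FAST n → n=1. Stack: []
LOAD_FAST_LOAD_FAST b,b → push 33,33. Stack: [33, 33]
BINARY_OP * → 33 * 33 = 1089. Stack: [1089]
LOAD_CONST → push 12. Stack: [1089, 12]
LOAD_FAST n → push 1. Stack: [1089, 12, 1]
BINARY_OP // → 12 // 1 = 12. Stack: [1089, 12]
BINARY_OP + → 1089 + 12 = 1101. Stack: [1101]
STORE_FAST n → n=1101. Stack: []
LOAD_FAST_LOAD_FAST b,c → push 33,22. Stack: [33, 22]
COMPARE_OP bool(==) → 33 vs 22 = False. Stack: [False]
POP_JUMP_IF_FALSE → pop False; jump. Stack: []
LOAD_FAST a → push 9. Stack: [9]
LOAD_CONST → push 7. Stack: [9, 7]
BINARY_OP - → 9 - 7 = 2. Stack: [2]
LOAD_FAST n → push 1101. Stack: [2, 1101]
BINARY_OP % → 2 % 1101 = 2. Stack: [2]
STORE_FAST q → q=2. Stack: []
LOAD_CONST → push 10. Stack: [10]
LOAD_FAST a → push 9. Stack: [10, 9]
BINARY_OP * → 10 * 9 = 90. Stack: [90]
LOAD_FAST b → push 33. Stack: [90, 33]
BINARY_OP + → 90 + 33 = 123. Stack: [123]
STORE_FAST z → z=123. Stack: []
LOAD_FAST_LOAD_FAST c,b → push 22,33. Stack: [22, 33]
BINARY_OP + → 22 + 33 = 55. Stack: [55]
STORE_FAST r → r=55. Stack: []
LOAD_FAST z → push 123. Stack: [123]
RETURN_VALUE → return 123.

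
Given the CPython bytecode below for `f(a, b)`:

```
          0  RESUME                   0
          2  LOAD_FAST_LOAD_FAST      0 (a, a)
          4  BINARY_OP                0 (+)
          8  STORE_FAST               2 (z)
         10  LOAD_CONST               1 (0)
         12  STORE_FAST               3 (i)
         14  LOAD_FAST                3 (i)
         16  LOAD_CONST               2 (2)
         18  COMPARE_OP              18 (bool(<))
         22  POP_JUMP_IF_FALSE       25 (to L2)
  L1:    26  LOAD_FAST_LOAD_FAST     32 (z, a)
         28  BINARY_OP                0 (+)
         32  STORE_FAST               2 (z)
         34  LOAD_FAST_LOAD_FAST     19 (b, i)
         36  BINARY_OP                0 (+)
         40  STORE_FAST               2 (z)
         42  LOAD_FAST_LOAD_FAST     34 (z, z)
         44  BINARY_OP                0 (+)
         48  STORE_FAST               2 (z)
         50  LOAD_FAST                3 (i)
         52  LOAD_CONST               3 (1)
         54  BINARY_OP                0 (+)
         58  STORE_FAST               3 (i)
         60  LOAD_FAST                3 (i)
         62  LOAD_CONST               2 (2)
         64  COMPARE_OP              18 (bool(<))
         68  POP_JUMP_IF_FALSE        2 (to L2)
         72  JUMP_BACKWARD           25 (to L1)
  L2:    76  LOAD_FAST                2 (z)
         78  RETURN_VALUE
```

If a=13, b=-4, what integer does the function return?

-6

LOAD_FAST_LOAD_FAST a,a → push 13,13. Stack: [13, 13]
BINARY_OP + → 13 + 13 = 26. Stack: [26]
STORE_FAST z → z=26. Stack: []
LOAD_CONST → push 0. Stack: [0]
STORE_FAST i → i=0. Stack: []
LOAD_FAST i → push 0. Stack: [0]
LOAD_CONST → push 2. Stack: [0, 2]
COMPARE_OP bool(<) → 0 vs 2 = True. Stack: [True]
POP_JUMP_IF_FALSE → pop True; no jump. Stack: []
LOAD_FAST_LOAD_FAST z,a → push 26,13. Stack: [26, 13]
BINARY_OP + → 26 + 13 = 39. Stack: [39]
STORE_FAST z → z=39. Stack: []
LOAD_FAST_LOAD_FAST b,i → push -4,0. Stack: [-4, 0]
BINARY_OP + → -4 + 0 = -4. Stack: [-4]
STORE_FAST z → z=-4. Stack: []
LOAD_FAST_LOAD_FAST z,z → push -4,-4. Stack: [-4, -4]
BINARY_OP + → -4 + -4 = -8. Stack: [-8]
STORE_FAST z → z=-8. Stack: []
LOAD_FAST i → push 0. Stack: [0]
LOAD_CONST → push 1. Stack: [0, 1]
BINARY_OP + → 0 + 1 = 1. Stack: [1]
STORE_FAST i → i=1. Stack: []
LOAD_FAST i → push 1. Stack: [1]
LOAD_CONST → push 2. Stack: [1, 2]
COMPARE_OP bool(<) → 1 vs 2 = True. Stack: [True]
POP_JUMP_IF_FALSE → pop True; no jump. Stack: []
LOAD_FAST_LOAD_FAST z,a → push -8,13. Stack: [-8, 13]
BINARY_OP + → -8 + 13 = 5. Stack: [5]
STORE_FAST z → z=5. Stack: []
LOAD_FAST_LOAD_FAST b,i → push -4,1. Stack: [-4, 1]
BINARY_OP + → -4 + 1 = -3. Stack: [-3]
STORE_FAST z → z=-3. Stack: []
LOAD_FAST_LOAD_FAST z,z → push -3,-3. Stack: [-3, -3]
BINARY_OP + → -3 + -3 = -6. Stack: [-6]
STORE_FAST z → z=-6. Stack: []
LOAD_FAST i → push 1. Stack: [1]
LOAD_CONST → push 1. Stack: [1, 1]
BINARY_OP + → 1 + 1 = 2. Stack: [2]
STORE_FAST i → i=2. Stack: []
LOAD_FAST i → push 2. Stack: [2]
LOAD_CONST → push 2. Stack: [2, 2]
COMPARE_OP bool(<) → 2 vs 2 = False. Stack: [False]
POP_JUMP_IF_FALSE → pop False; jump. Stack: []
LOAD_FAST z → push -6. Stack: [-6]
RETURN_VALUE → return -6.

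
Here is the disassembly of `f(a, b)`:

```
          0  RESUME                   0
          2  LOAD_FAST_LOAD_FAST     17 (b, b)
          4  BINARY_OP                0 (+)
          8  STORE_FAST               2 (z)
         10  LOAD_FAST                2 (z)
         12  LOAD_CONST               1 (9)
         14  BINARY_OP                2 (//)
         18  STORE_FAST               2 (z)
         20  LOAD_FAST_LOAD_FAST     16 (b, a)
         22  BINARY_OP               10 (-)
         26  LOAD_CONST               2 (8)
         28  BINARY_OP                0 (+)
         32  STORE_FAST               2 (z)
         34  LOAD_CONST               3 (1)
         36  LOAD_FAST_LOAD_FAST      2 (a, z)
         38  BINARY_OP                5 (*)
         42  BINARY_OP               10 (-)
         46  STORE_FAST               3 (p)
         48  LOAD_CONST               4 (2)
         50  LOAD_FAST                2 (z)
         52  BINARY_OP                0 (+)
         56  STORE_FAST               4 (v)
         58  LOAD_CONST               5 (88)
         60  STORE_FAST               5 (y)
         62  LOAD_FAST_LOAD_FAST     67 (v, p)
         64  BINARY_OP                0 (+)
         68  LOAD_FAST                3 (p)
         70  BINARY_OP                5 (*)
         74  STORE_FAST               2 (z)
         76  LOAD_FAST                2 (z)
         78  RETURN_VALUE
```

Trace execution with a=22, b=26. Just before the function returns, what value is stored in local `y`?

LOAD_FAST_LOAD_FAST b,b → push 26,26. Stack: [26, 26]
BINARY_OP + → 26 + 26 = 52. Stack: [52]
STORE_FAST z → z=52. Stack: []
LOAD_FAST z → push 52. Stack: [52]
LOAD_CONST → push 9. Stack: [52, 9]
BINARY_OP // → 52 // 9 = 5. Stack: [5]
STORE_FAST z → z=5. Stack: []
LOAD_FAST_LOAD_FAST b,a → push 26,22. Stack: [26, 22]
BINARY_OP - → 26 - 22 = 4. Stack: [4]
LOAD_CONST → push 8. Stack: [4, 8]
BINARY_OP + → 4 + 8 = 12. Stack: [12]
STORE_FAST z → z=12. Stack: []
LOAD_CONST → push 1. Stack: [1]
LOAD_FAST_LOAD_FAST a,z → push 22,12. Stack: [1, 22, 12]
BINARY_OP * → 22 * 12 = 264. Stack: [1, 264]
BINARY_OP - → 1 - 264 = -263. Stack: [-263]
STORE_FAST p → p=-263. Stack: []
LOAD_CONST → push 2. Stack: [2]
LOAD_FAST z → push 12. Stack: [2, 12]
BINARY_OP + → 2 + 12 = 14. Stack: [14]
STORE_FAST v → v=14. Stack: []
LOAD_CONST → push 88. Stack: [88]
STORE_FAST y → y=88. Stack: []
LOAD_FAST_LOAD_FAST v,p → push 14,-263. Stack: [14, -263]
BINARY_OP + → 14 + -263 = -249. Stack: [-249]
LOAD_FAST p → push -263. Stack: [-249, -263]
BINARY_OP * → -249 * -263 = 65487. Stack: [65487]
STORE_FAST z → z=65487. Stack: []
LOAD_FAST z → push 65487. Stack: [65487]
RETURN_VALUE → return 65487.

88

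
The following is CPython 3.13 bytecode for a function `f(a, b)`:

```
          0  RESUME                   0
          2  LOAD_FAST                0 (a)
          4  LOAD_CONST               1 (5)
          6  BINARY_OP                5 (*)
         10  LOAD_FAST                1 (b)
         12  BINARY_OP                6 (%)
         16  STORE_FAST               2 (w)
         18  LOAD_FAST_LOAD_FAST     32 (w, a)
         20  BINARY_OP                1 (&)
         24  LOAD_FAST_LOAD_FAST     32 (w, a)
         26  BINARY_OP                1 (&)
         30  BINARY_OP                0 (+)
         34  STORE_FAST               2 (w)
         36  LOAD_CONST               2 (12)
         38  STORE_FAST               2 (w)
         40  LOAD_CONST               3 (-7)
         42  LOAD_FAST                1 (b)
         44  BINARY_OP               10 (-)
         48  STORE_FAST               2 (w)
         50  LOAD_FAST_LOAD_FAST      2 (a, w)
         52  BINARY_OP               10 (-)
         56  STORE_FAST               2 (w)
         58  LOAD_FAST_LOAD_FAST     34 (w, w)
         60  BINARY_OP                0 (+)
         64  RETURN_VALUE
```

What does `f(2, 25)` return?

68

LOAD_FAST a → push 2. Stack: [2]
LOAD_CONST → push 5. Stack: [2, 5]
BINARY_OP * → 2 * 5 = 10. Stack: [10]
LOAD_FAST b → push 25. Stack: [10, 25]
BINARY_OP % → 10 % 25 = 10. Stack: [10]
STORE_FAST w → w=10. Stack: []
LOAD_FAST_LOAD_FAST w,a → push 10,2. Stack: [10, 2]
BINARY_OP & → 10 & 2 = 2. Stack: [2]
LOAD_FAST_LOAD_FAST w,a → push 10,2. Stack: [2, 10, 2]
BINARY_OP & → 10 & 2 = 2. Stack: [2, 2]
BINARY_OP + → 2 + 2 = 4. Stack: [4]
STORE_FAST w → w=4. Stack: []
LOAD_CONST → push 12. Stack: [12]
STORE_FAST w → w=12. Stack: []
LOAD_CONST → push -7. Stack: [-7]
LOAD_FAST b → push 25. Stack: [-7, 25]
BINARY_OP - → -7 - 25 = -32. Stack: [-32]
STORE_FAST w → w=-32. Stack: []
LOAD_FAST_LOAD_FAST a,w → push 2,-32. Stack: [2, -32]
BINARY_OP - → 2 - -32 = 34. Stack: [34]
STORE_FAST w → w=34. Stack: []
LOAD_FAST_LOAD_FAST w,w → push 34,34. Stack: [34, 34]
BINARY_OP + → 34 + 34 = 68. Stack: [68]
RETURN_VALUE → return 68.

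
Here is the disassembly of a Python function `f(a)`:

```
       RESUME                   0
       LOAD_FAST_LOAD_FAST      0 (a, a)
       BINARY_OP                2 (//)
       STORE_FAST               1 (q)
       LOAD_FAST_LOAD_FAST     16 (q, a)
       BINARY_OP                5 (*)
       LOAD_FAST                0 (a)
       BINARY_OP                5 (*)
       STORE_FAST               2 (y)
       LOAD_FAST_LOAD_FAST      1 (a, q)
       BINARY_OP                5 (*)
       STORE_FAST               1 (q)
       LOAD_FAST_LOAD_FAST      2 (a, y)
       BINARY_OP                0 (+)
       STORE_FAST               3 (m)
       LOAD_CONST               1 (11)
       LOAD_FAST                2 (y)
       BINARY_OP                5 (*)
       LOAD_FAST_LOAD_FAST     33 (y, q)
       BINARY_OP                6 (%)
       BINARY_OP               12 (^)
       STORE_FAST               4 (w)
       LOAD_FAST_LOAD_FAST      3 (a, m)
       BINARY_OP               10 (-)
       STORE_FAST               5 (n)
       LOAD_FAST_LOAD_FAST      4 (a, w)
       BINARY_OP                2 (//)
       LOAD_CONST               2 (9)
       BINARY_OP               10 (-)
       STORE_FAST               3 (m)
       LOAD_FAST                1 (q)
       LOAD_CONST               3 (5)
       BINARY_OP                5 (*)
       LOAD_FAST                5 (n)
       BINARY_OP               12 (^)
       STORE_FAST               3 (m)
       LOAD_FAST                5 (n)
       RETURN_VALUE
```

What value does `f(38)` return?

-1444

LOAD_FAST_LOAD_FAST a,a → push 38,38. Stack: [38, 38]
BINARY_OP // → 38 // 38 = 1. Stack: [1]
STORE_FAST q → q=1. Stack: []
LOAD_FAST_LOAD_FAST q,a → push 1,38. Stack: [1, 38]
BINARY_OP * → 1 * 38 = 38. Stack: [38]
LOAD_FAST a → push 38. Stack: [38, 38]
BINARY_OP * → 38 * 38 = 1444. Stack: [1444]
STORE_FAST y → y=1444. Stack: []
LOAD_FAST_LOAD_FAST a,q → push 38,1. Stack: [38, 1]
BINARY_OP * → 38 * 1 = 38. Stack: [38]
STORE_FAST q → q=38. Stack: []
LOAD_FAST_LOAD_FAST a,y → push 38,1444. Stack: [38, 1444]
BINARY_OP + → 38 + 1444 = 1482. Stack: [1482]
STORE_FAST m → m=1482. Stack: []
LOAD_CONST → push 11. Stack: [11]
LOAD_FAST y → push 1444. Stack: [11, 1444]
BINARY_OP * → 11 * 1444 = 15884. Stack: [15884]
LOAD_FAST_LOAD_FAST y,q → push 1444,38. Stack: [15884, 1444, 38]
BINARY_OP % → 1444 % 38 = 0. Stack: [15884, 0]
BINARY_OP ^ → 15884 ^ 0 = 15884. Stack: [15884]
STORE_FAST w → w=15884. Stack: []
LOAD_FAST_LOAD_FAST a,m → push 38,1482. Stack: [38, 1482]
BINARY_OP - → 38 - 1482 = -1444. Stack: [-1444]
STORE_FAST n → n=-1444. Stack: []
LOAD_FAST_LOAD_FAST a,w → push 38,15884. Stack: [38, 15884]
BINARY_OP // → 38 // 15884 = 0. Stack: [0]
LOAD_CONST → push 9. Stack: [0, 9]
BINARY_OP - → 0 - 9 = -9. Stack: [-9]
STORE_FAST m → m=-9. Stack: []
LOAD_FAST q → push 38. Stack: [38]
LOAD_CONST → push 5. Stack: [38, 5]
BINARY_OP * → 38 * 5 = 190. Stack: [190]
LOAD_FAST n → push -1444. Stack: [190, -1444]
BINARY_OP ^ → 190 ^ -1444 = -1310. Stack: [-1310]
STORE_FAST m → m=-1310. Stack: []
LOAD_FAST n → push -1444. Stack: [-1444]
RETURN_VALUE → return -1444.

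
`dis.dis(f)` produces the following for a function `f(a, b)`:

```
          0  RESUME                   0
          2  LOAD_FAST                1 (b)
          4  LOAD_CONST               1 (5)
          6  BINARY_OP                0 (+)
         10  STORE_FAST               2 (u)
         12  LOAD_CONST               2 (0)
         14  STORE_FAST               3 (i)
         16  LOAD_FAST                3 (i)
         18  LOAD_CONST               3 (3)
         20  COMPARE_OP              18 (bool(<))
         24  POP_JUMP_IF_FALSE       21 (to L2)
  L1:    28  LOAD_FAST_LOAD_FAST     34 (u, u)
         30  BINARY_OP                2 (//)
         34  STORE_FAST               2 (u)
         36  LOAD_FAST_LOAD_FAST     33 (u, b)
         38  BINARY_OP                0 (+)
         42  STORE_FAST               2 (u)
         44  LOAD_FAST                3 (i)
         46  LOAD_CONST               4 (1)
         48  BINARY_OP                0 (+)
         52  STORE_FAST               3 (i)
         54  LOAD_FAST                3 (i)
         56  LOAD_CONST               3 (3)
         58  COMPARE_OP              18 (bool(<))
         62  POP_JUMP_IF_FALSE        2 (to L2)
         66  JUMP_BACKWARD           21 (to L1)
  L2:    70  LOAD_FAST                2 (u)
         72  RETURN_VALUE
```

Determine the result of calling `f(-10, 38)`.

39

LOAD_FAST b → push 38. Stack: [38]
LOAD_CONST → push 5. Stack: [38, 5]
BINARY_OP + → 38 + 5 = 43. Stack: [43]
STORE_FAST u → u=43. Stack: []
LOAD_CONST → push 0. Stack: [0]
STORE_FAST i → i=0. Stack: []
LOAD_FAST i → push 0. Stack: [0]
LOAD_CONST → push 3. Stack: [0, 3]
COMPARE_OP bool(<) → 0 vs 3 = True. Stack: [True]
POP_JUMP_IF_FALSE → pop True; no jump. Stack: []
LOAD_FAST_LOAD_FAST u,u → push 43,43. Stack: [43, 43]
BINARY_OP // → 43 // 43 = 1. Stack: [1]
STORE_FAST u → u=1. Stack: []
LOAD_FAST_LOAD_FAST u,b → push 1,38. Stack: [1, 38]
BINARY_OP + → 1 + 38 = 39. Stack: [39]
STORE_FAST u → u=39. Stack: []
LOAD_FAST i → push 0. Stack: [0]
LOAD_CONST → push 1. Stack: [0, 1]
BINARY_OP + → 0 + 1 = 1. Stack: [1]
STORE_FAST i → i=1. Stack: []
LOAD_FAST i → push 1. Stack: [1]
LOAD_CONST → push 3. Stack: [1, 3]
COMPARE_OP bool(<) → 1 vs 3 = True. Stack: [True]
POP_JUMP_IF_FALSE → pop True; no jump. Stack: []
LOAD_FAST_LOAD_FAST u,u → push 39,39. Stack: [39, 39]
BINARY_OP // → 39 // 39 = 1. Stack: [1]
STORE_FAST u → u=1. Stack: []
LOAD_FAST_LOAD_FAST u,b → push 1,38. Stack: [1, 38]
BINARY_OP + → 1 + 38 = 39. Stack: [39]
STORE_FAST u → u=39. Stack: []
LOAD_FAST i → push 1. Stack: [1]
LOAD_CONST → push 1. Stack: [1, 1]
BINARY_OP + → 1 + 1 = 2. Stack: [2]
STORE_FAST i → i=2. Stack: []
LOAD_FAST i → push 2. Stack: [2]
LOAD_CONST → push 3. Stack: [2, 3]
COMPARE_OP bool(<) → 2 vs 3 = True. Stack: [True]
POP_JUMP_IF_FALSE → pop True; no jump. Stack: []
LOAD_FAST_LOAD_FAST u,u → push 39,39. Stack: [39, 39]
BINARY_OP // → 39 // 39 = 1. Stack: [1]
STORE_FAST u → u=1. Stack: []
LOAD_FAST_LOAD_FAST u,b → push 1,38. Stack: [1, 38]
BINARY_OP + → 1 + 38 = 39. Stack: [39]
STORE_FAST u → u=39. Stack: []
LOAD_FAST i → push 2. Stack: [2]
LOAD_CONST → push 1. Stack: [2, 1]
BINARY_OP + → 2 + 1 = 3. Stack: [3]
STORE_FAST i → i=3. Stack: []
LOAD_FAST i → push 3. Stack: [3]
LOAD_CONST → push 3. Stack: [3, 3]
COMPARE_OP bool(<) → 3 vs 3 = False. Stack: [False]
POP_JUMP_IF_FALSE → pop False; jump. Stack: []
LOAD_FAST u → push 39. Stack: [39]
RETURN_VALUE → return 39.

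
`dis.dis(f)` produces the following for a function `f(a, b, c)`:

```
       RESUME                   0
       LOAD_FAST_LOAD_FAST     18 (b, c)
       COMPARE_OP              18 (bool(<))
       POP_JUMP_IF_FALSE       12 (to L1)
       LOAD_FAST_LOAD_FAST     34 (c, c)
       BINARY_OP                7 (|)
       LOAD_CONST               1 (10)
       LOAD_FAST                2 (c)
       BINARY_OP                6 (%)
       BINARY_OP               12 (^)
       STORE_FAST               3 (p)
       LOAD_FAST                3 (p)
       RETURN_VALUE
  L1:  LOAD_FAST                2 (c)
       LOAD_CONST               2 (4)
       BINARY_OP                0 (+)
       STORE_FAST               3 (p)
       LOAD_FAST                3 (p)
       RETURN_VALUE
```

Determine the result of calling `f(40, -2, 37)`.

LOAD_FAST_LOAD_FAST b,c → push -2,37. Stack: [-2, 37]
COMPARE_OP bool(<) → -2 vs 37 = True. Stack: [True]
POP_JUMP_IF_FALSE → pop True; no jump. Stack: []
LOAD_FAST_LOAD_FAST c,c → push 37,37. Stack: [37, 37]
BINARY_OP | → 37 | 37 = 37. Stack: [37]
LOAD_CONST → push 10. Stack: [37, 10]
LOAD_FAST c → push 37. Stack: [37, 10, 37]
BINARY_OP % → 10 % 37 = 10. Stack: [37, 10]
BINARY_OP ^ → 37 ^ 10 = 47. Stack: [47]
STORE_FAST p → p=47. Stack: []
LOAD_FAST p → push 47. Stack: [47]
RETURN_VALUE → return 47.

47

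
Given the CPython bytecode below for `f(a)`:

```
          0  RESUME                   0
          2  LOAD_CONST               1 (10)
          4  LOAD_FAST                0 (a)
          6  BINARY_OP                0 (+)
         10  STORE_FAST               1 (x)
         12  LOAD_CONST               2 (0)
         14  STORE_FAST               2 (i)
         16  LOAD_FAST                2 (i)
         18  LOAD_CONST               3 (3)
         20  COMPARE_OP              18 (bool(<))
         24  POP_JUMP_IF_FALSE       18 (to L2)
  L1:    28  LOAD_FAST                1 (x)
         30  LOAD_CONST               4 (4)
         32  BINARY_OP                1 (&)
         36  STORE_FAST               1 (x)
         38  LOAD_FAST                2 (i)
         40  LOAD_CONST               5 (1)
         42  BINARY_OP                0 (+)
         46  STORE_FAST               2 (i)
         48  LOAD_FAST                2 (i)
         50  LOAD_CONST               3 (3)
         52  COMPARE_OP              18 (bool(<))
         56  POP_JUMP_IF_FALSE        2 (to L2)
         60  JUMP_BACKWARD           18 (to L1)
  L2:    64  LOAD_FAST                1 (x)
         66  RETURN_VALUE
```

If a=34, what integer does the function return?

LOAD_CONST → push 10. Stack: [10]
LOAD_FAST a → push 34. Stack: [10, 34]
BINARY_OP + → 10 + 34 = 44. Stack: [44]
STORE_FAST x → x=44. Stack: []
LOAD_CONST → push 0. Stack: [0]
STORE_FAST i → i=0. Stack: []
LOAD_FAST i → push 0. Stack: [0]
LOAD_CONST → push 3. Stack: [0, 3]
COMPARE_OP bool(<) → 0 vs 3 = True. Stack: [True]
POP_JUMP_IF_FALSE → pop True; no jump. Stack: []
LOAD_FAST x → push 44. Stack: [44]
LOAD_CONST → push 4. Stack: [44, 4]
BINARY_OP & → 44 & 4 = 4. Stack: [4]
STORE_FAST x → x=4. Stack: []
LOAD_FAST i → push 0. Stack: [0]
LOAD_CONST → push 1. Stack: [0, 1]
BINARY_OP + → 0 + 1 = 1. Stack: [1]
STORE_FAST i → i=1. Stack: []
LOAD_FAST i → push 1. Stack: [1]
LOAD_CONST → push 3. Stack: [1, 3]
COMPARE_OP bool(<) → 1 vs 3 = True. Stack: [True]
POP_JUMP_IF_FALSE → pop True; no jump. Stack: []
LOAD_FAST x → push 4. Stack: [4]
LOAD_CONST → push 4. Stack: [4, 4]
BINARY_OP & → 4 & 4 = 4. Stack: [4]
STORE_FAST x → x=4. Stack: []
LOAD_FAST i → push 1. Stack: [1]
LOAD_CONST → push 1. Stack: [1, 1]
BINARY_OP + → 1 + 1 = 2. Stack: [2]
STORE_FAST i → i=2. Stack: []
LOAD_FAST i → push 2. Stack: [2]
LOAD_CONST → push 3. Stack: [2, 3]
COMPARE_OP bool(<) → 2 vs 3 = True. Stack: [True]
POP_JUMP_IF_FALSE → pop True; no jump. Stack: []
LOAD_FAST x → push 4. Stack: [4]
LOAD_CONST → push 4. Stack: [4, 4]
BINARY_OP & → 4 & 4 = 4. Stack: [4]
STORE_FAST x → x=4. Stack: []
LOAD_FAST i → push 2. Stack: [2]
LOAD_CONST → push 1. Stack: [2, 1]
BINARY_OP + → 2 + 1 = 3. Stack: [3]
STORE_FAST i → i=3. Stack: []
LOAD_FAST i → push 3. Stack: [3]
LOAD_CONST → push 3. Stack: [3, 3]
COMPARE_OP bool(<) → 3 vs 3 = False. Stack: [False]
POP_JUMP_IF_FALSE → pop False; jump. Stack: []
LOAD_FAST x → push 4. Stack: [4]
RETURN_VALUE → return 4.

4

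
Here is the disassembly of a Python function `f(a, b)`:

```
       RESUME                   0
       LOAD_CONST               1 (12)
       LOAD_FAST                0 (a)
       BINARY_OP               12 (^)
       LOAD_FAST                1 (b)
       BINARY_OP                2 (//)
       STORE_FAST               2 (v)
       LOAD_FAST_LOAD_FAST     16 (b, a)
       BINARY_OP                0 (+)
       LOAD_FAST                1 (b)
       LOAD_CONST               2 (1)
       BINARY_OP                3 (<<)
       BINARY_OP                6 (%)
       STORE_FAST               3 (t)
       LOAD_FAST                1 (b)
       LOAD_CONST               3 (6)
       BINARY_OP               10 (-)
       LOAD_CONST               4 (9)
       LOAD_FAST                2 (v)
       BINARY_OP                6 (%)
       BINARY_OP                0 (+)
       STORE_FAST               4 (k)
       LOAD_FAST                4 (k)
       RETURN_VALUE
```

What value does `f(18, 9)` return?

3

LOAD_CONST → push 12. Stack: [12]
LOAD_FAST a → push 18. Stack: [12, 18]
BINARY_OP ^ → 12 ^ 18 = 30. Stack: [30]
LOAD_FAST b → push 9. Stack: [30, 9]
BINARY_OP // → 30 // 9 = 3. Stack: [3]
STORE_FAST v → v=3. Stack: []
LOAD_FAST_LOAD_FAST b,a → push 9,18. Stack: [9, 18]
BINARY_OP + → 9 + 18 = 27. Stack: [27]
LOAD_FAST b → push 9. Stack: [27, 9]
LOAD_CONST → push 1. Stack: [27, 9, 1]
BINARY_OP << → 9 << 1 = 18. Stack: [27, 18]
BINARY_OP % → 27 % 18 = 9. Stack: [9]
STORE_FAST t → t=9. Stack: []
LOAD_FAST b → push 9. Stack: [9]
LOAD_CONST → push 6. Stack: [9, 6]
BINARY_OP - → 9 - 6 = 3. Stack: [3]
LOAD_CONST → push 9. Stack: [3, 9]
LOAD_FAST v → push 3. Stack: [3, 9, 3]
BINARY_OP % → 9 % 3 = 0. Stack: [3, 0]
BINARY_OP + → 3 + 0 = 3. Stack: [3]
STORE_FAST k → k=3. Stack: []
LOAD_FAST k → push 3. Stack: [3]
RETURN_VALUE → return 3.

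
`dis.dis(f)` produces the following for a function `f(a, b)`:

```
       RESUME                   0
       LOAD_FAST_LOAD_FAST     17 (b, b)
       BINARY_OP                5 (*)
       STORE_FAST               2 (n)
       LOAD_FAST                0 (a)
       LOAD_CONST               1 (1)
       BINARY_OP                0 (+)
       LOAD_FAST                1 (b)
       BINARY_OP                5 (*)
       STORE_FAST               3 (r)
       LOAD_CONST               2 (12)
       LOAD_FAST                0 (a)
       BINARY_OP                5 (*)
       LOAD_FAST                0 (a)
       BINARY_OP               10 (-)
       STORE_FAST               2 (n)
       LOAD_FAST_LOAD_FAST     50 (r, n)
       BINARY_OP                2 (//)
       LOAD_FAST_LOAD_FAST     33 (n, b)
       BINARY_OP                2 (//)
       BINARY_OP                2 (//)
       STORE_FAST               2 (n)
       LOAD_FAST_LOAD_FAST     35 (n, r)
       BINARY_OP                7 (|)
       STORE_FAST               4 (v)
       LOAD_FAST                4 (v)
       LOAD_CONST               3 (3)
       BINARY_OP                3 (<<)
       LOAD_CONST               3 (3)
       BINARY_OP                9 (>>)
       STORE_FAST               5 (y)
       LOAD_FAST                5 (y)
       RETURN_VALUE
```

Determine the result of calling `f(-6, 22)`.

LOAD_FAST_LOAD_FAST b,b → push 22,22. Stack: [22, 22]
BINARY_OP * → 22 * 22 = 484. Stack: [484]
STORE_FAST n → n=484. Stack: []
LOAD_FAST a → push -6. Stack: [-6]
LOAD_CONST → push 1. Stack: [-6, 1]
BINARY_OP + → -6 + 1 = -5. Stack: [-5]
LOAD_FAST b → push 22. Stack: [-5, 22]
BINARY_OP * → -5 * 22 = -110. Stack: [-110]
STORE_FAST r → r=-110. Stack: []
LOAD_CONST → push 12. Stack: [12]
LOAD_FAST a → push -6. Stack: [12, -6]
BINARY_OP * → 12 * -6 = -72. Stack: [-72]
LOAD_FAST a → push -6. Stack: [-72, -6]
BINARY_OP - → -72 - -6 = -66. Stack: [-66]
STORE_FAST n → n=-66. Stack: []
LOAD_FAST_LOAD_FAST r,n → push -110,-66. Stack: [-110, -66]
BINARY_OP // → -110 // -66 = 1. Stack: [1]
LOAD_FAST_LOAD_FAST n,b → push -66,22. Stack: [1, -66, 22]
BINARY_OP // → -66 // 22 = -3. Stack: [1, -3]
BINARY_OP // → 1 // -3 = -1. Stack: [-1]
STORE_FAST n → n=-1. Stack: []
LOAD_FAST_LOAD_FAST n,r → push -1,-110. Stack: [-1, -110]
BINARY_OP | → -1 | -110 = -1. Stack: [-1]
STORE_FAST v → v=-1. Stack: []
LOAD_FAST v → push -1. Stack: [-1]
LOAD_CONST → push 3. Stack: [-1, 3]
BINARY_OP << → -1 << 3 = -8. Stack: [-8]
LOAD_CONST → push 3. Stack: [-8, 3]
BINARY_OP >> → -8 >> 3 = -1. Stack: [-1]
STORE_FAST y → y=-1. Stack: []
LOAD_FAST y → push -1. Stack: [-1]
RETURN_VALUE → return -1.

-1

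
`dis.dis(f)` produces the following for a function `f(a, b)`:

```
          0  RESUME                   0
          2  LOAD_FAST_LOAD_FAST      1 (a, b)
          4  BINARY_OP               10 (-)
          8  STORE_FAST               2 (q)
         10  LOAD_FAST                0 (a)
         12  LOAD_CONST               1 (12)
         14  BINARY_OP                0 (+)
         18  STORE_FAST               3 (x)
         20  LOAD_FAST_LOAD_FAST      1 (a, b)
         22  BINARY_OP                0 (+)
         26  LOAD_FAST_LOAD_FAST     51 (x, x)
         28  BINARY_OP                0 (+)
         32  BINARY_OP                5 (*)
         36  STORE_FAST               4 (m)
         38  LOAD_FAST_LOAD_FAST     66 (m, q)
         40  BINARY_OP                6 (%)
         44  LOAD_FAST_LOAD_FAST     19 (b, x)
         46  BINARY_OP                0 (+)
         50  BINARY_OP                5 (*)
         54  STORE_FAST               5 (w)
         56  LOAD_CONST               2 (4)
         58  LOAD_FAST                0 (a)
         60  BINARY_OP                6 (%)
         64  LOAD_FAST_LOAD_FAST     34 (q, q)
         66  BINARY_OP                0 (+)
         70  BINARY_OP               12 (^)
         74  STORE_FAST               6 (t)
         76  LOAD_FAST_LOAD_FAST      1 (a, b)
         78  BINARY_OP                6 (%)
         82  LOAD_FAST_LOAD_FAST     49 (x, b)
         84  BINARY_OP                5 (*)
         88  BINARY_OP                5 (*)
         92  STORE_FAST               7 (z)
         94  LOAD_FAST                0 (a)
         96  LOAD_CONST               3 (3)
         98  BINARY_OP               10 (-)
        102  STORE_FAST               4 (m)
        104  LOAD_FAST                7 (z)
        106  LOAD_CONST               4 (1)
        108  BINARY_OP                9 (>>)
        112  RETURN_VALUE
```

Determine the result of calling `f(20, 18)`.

576

LOAD_FAST_LOAD_FAST a,b → push 20,18. Stack: [20, 18]
BINARY_OP - → 20 - 18 = 2. Stack: [2]
STORE_FAST q → q=2. Stack: []
LOAD_FAST a → push 20. Stack: [20]
LOAD_CONST → push 12. Stack: [20, 12]
BINARY_OP + → 20 + 12 = 32. Stack: [32]
STORE_FAST x → x=32. Stack: []
LOAD_FAST_LOAD_FAST a,b → push 20,18. Stack: [20, 18]
BINARY_OP + → 20 + 18 = 38. Stack: [38]
LOAD_FAST_LOAD_FAST x,x → push 32,32. Stack: [38, 32, 32]
BINARY_OP + → 32 + 32 = 64. Stack: [38, 64]
BINARY_OP * → 38 * 64 = 2432. Stack: [2432]
STORE_FAST m → m=2432. Stack: []
LOAD_FAST_LOAD_FAST m,q → push 2432,2. Stack: [2432, 2]
BINARY_OP % → 2432 % 2 = 0. Stack: [0]
LOAD_FAST_LOAD_FAST b,x → push 18,32. Stack: [0, 18, 32]
BINARY_OP + → 18 + 32 = 50. Stack: [0, 50]
BINARY_OP * → 0 * 50 = 0. Stack: [0]
STORE_FAST w → w=0. Stack: []
LOAD_CONST → push 4. Stack: [4]
LOAD_FAST a → push 20. Stack: [4, 20]
BINARY_OP % → 4 % 20 = 4. Stack: [4]
LOAD_FAST_LOAD_FAST q,q → push 2,2. Stack: [4, 2, 2]
BINARY_OP + → 2 + 2 = 4. Stack: [4, 4]
BINARY_OP ^ → 4 ^ 4 = 0. Stack: [0]
STORE_FAST t → t=0. Stack: []
LOAD_FAST_LOAD_FAST a,b → push 20,18. Stack: [20, 18]
BINARY_OP % → 20 % 18 = 2. Stack: [2]
LOAD_FAST_LOAD_FAST x,b → push 32,18. Stack: [2, 32, 18]
BINARY_OP * → 32 * 18 = 576. Stack: [2, 576]
BINARY_OP * → 2 * 576 = 1152. Stack: [1152]
STORE_FAST z → z=1152. Stack: []
LOAD_FAST a → push 20. Stack: [20]
LOAD_CONST → push 3. Stack: [20, 3]
BINARY_OP - → 20 - 3 = 17. Stack: [17]
STORE_FAST m → m=17. Stack: []
LOAD_FAST z → push 1152. Stack: [1152]
LOAD_CONST → push 1. Stack: [1152, 1]
BINARY_OP >> → 1152 >> 1 = 576. Stack: [576]
RETURN_VALUE → return 576.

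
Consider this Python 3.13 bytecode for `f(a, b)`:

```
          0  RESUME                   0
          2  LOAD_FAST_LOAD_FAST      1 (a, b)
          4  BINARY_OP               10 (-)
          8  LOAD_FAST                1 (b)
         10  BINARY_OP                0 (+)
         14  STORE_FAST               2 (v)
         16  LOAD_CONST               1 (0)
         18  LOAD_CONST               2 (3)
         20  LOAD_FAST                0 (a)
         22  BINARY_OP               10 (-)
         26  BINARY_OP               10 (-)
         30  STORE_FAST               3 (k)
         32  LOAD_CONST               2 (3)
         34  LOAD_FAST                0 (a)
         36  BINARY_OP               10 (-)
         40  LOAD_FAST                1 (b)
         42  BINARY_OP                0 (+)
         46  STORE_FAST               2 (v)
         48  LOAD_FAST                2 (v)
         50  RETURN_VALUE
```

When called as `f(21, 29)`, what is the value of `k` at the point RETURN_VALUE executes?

LOAD_FAST_LOAD_FAST a,b → push 21,29. Stack: [21, 29]
BINARY_OP - → 21 - 29 = -8. Stack: [-8]
LOAD_FAST b → push 29. Stack: [-8, 29]
BINARY_OP + → -8 + 29 = 21. Stack: [21]
STORE_FAST v → v=21. Stack: []
LOAD_CONST → push 0. Stack: [0]
LOAD_CONST → push 3. Stack: [0, 3]
LOAD_FAST a → push 21. Stack: [0, 3, 21]
BINARY_OP - → 3 - 21 = -18. Stack: [0, -18]
BINARY_OP - → 0 - -18 = 18. Stack: [18]
STORE_FAST k → k=18. Stack: []
LOAD_CONST → push 3. Stack: [3]
LOAD_FAST a → push 21. Stack: [3, 21]
BINARY_OP - → 3 - 21 = -18. Stack: [-18]
LOAD_FAST b → push 29. Stack: [-18, 29]
BINARY_OP + → -18 + 29 = 11. Stack: [11]
STORE_FAST v → v=11. Stack: []
LOAD_FAST v → push 11. Stack: [11]
RETURN_VALUE → return 11.

18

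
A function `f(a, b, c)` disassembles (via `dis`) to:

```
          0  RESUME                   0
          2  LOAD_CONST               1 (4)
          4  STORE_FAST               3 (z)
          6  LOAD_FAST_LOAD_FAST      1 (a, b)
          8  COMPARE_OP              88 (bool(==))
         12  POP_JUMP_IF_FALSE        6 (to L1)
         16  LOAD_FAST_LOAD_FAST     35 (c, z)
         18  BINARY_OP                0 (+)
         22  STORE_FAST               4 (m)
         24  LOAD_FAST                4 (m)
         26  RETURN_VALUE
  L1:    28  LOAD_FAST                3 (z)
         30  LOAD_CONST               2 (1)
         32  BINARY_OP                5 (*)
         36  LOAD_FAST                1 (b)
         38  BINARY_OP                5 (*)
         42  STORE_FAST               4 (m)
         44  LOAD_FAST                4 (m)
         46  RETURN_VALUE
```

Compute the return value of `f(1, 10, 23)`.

LOAD_CONST → push 4. Stack: [4]
STORE_FAST z → z=4. Stack: []
LOAD_FAST_LOAD_FAST a,b → push 1,10. Stack: [1, 10]
COMPARE_OP bool(==) → 1 vs 10 = False. Stack: [False]
POP_JUMP_IF_FALSE → pop False; jump. Stack: []
LOAD_FAST z → push 4. Stack: [4]
LOAD_CONST → push 1. Stack: [4, 1]
BINARY_OP * → 4 * 1 = 4. Stack: [4]
LOAD_FAST b → push 10. Stack: [4, 10]
BINARY_OP * → 4 * 10 = 40. Stack: [40]
STORE_FAST m → m=40. Stack: []
LOAD_FAST m → push 40. Stack: [40]
RETURN_VALUE → return 40.

40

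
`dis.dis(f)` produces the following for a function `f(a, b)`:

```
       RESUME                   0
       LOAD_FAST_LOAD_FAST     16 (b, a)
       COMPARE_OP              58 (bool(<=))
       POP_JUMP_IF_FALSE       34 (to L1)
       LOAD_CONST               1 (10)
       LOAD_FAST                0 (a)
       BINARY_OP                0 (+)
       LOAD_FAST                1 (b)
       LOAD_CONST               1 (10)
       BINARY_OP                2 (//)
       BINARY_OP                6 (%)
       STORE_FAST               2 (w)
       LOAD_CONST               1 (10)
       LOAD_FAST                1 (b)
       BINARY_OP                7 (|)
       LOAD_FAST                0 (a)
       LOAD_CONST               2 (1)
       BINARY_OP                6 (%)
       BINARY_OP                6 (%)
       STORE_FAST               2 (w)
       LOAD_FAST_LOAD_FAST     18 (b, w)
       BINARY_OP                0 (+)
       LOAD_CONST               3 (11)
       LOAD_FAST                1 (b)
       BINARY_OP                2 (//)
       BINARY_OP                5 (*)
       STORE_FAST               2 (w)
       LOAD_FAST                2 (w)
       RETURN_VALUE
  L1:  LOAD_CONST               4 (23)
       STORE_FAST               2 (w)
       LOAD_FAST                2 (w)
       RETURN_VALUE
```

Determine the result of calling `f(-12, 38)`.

LOAD_FAST_LOAD_FAST b,a → push 38,-12. Stack: [38, -12]
COMPARE_OP bool(<=) → 38 vs -12 = False. Stack: [False]
POP_JUMP_IF_FALSE → pop False; jump. Stack: []
LOAD_CONST → push 23. Stack: [23]
STORE_FAST w → w=23. Stack: []
LOAD_FAST w → push 23. Stack: [23]
RETURN_VALUE → return 23.

23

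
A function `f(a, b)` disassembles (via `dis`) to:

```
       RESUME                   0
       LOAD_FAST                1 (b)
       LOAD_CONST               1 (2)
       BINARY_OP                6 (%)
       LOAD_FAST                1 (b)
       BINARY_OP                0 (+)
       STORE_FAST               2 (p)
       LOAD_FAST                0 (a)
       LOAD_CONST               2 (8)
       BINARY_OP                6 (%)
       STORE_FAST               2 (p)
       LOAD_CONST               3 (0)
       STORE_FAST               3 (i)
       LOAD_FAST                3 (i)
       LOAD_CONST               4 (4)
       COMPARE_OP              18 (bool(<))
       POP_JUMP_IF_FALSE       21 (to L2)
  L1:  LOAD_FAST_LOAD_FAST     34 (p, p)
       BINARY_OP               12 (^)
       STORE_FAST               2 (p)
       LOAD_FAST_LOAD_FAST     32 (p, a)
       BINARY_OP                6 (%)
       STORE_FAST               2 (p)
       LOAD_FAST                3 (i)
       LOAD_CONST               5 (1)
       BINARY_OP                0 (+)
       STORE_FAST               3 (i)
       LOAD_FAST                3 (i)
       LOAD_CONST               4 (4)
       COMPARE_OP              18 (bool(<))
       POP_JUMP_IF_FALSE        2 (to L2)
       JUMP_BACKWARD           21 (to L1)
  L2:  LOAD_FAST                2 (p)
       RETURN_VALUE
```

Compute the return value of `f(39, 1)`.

0

LOAD_FAST b → push 1
LOAD_CONST → push 2
BINARY_OP % → 1 % 2 = 1
LOAD_FAST b → push 1
BINARY_OP + → 1 + 1 = 2
STORE_FAST p → p=2
LOAD_FAST a → push 39
LOAD_CONST → push 8
BINARY_OP % → 39 % 8 = 7
STORE_FAST p → p=7
LOAD_CONST → push 0
STORE_FAST i → i=0
LOAD_FAST i → push 0
LOAD_CONST → push 4
COMPARE_OP bool(<) → 0 vs 4 = True
POP_JUMP_IF_FALSE → pop True; no jump
LOAD_FAST_LOAD_FAST p,p → push 7,7
BINARY_OP ^ → 7 ^ 7 = 0
STORE_FAST p → p=0
LOAD_FAST_LOAD_FAST p,a → push 0,39
BINARY_OP % → 0 % 39 = 0
STORE_FAST p → p=0
LOAD_FAST i → push 0
LOAD_CONST → push 1
BINARY_OP + → 0 + 1 = 1
STORE_FAST i → i=1
LOAD_FAST i → push 1
LOAD_CONST → push 4
COMPARE_OP bool(<) → 1 vs 4 = True
POP_JUMP_IF_FALSE → pop True; no jump
LOAD_FAST_LOAD_FAST p,p → push 0,0
BINARY_OP ^ → 0 ^ 0 = 0
STORE_FAST p → p=0
LOAD_FAST_LOAD_FAST p,a → push 0,39
BINARY_OP % → 0 % 39 = 0
STORE_FAST p → p=0
LOAD_FAST i → push 1
LOAD_CONST → push 1
BINARY_OP + → 1 + 1 = 2
STORE_FAST i → i=2
LOAD_FAST i → push 2
LOAD_CONST → push 4
COMPARE_OP bool(<) → 2 vs 4 = True
POP_JUMP_IF_FALSE → pop True; no jump
LOAD_FAST_LOAD_FAST p,p → push 0,0
BINARY_OP ^ → 0 ^ 0 = 0
STORE_FAST p → p=0
LOAD_FAST_LOAD_FAST p,a → push 0,39
BINARY_OP % → 0 % 39 = 0
STORE_FAST p → p=0
LOAD_FAST i → push 2
LOAD_CONST → push 1
BINARY_OP + → 2 + 1 = 3
STORE_FAST i → i=3
LOAD_FAST i → push 3
LOAD_CONST → push 4
COMPARE_OP bool(<) → 3 vs 4 = True
POP_JUMP_IF_FALSE → pop True; no jump
LOAD_FAST_LOAD_FAST p,p → push 0,0
BINARY_OP ^ → 0 ^ 0 = 0
STORE_FAST p → p=0
LOAD_FAST_LOAD_FAST p,a → push 0,39
BINARY_OP % → 0 % 39 = 0
STORE_FAST p → p=0
LOAD_FAST i → push 3
LOAD_CONST → push 1
BINARY_OP + → 3 + 1 = 4
STORE_FAST i → i=4
LOAD_FAST i → push 4
LOAD_CONST → push 4
COMPARE_OP bool(<) → 4 vs 4 = False
POP_JUMP_IF_FALSE → pop False; jump
LOAD_FAST p → push 0
RETURN_VALUE → return 0.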